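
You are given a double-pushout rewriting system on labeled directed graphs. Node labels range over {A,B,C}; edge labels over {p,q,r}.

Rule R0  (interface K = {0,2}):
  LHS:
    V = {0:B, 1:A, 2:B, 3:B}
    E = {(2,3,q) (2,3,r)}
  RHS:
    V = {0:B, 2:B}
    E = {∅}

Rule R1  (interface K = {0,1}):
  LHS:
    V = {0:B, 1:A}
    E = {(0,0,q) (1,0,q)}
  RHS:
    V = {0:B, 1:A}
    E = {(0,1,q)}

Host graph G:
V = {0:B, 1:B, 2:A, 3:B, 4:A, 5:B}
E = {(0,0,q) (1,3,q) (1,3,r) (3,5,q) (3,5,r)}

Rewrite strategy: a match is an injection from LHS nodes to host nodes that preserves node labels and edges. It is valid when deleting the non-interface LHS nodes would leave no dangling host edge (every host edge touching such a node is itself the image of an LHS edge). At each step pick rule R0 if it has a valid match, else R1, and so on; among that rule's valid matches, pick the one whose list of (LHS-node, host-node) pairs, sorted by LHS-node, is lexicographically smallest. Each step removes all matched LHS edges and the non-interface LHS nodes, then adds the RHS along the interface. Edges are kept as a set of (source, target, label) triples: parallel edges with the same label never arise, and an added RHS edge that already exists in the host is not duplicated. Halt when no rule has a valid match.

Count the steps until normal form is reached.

Answer: 2

Derivation:
start.  V:6 E:5  edges: 0-q->0 1-q->3 1-r->3 3-q->5 3-r->5
1. fire R0 via {0↦0, 1↦2, 2↦3, 3↦5}  →  V:4 E:3  edges: 0-q->0 1-q->3 1-r->3
2. fire R0 via {0↦0, 1↦4, 2↦1, 3↦3}  →  V:2 E:1  edges: 0-q->0
halt: no rule applies after step 2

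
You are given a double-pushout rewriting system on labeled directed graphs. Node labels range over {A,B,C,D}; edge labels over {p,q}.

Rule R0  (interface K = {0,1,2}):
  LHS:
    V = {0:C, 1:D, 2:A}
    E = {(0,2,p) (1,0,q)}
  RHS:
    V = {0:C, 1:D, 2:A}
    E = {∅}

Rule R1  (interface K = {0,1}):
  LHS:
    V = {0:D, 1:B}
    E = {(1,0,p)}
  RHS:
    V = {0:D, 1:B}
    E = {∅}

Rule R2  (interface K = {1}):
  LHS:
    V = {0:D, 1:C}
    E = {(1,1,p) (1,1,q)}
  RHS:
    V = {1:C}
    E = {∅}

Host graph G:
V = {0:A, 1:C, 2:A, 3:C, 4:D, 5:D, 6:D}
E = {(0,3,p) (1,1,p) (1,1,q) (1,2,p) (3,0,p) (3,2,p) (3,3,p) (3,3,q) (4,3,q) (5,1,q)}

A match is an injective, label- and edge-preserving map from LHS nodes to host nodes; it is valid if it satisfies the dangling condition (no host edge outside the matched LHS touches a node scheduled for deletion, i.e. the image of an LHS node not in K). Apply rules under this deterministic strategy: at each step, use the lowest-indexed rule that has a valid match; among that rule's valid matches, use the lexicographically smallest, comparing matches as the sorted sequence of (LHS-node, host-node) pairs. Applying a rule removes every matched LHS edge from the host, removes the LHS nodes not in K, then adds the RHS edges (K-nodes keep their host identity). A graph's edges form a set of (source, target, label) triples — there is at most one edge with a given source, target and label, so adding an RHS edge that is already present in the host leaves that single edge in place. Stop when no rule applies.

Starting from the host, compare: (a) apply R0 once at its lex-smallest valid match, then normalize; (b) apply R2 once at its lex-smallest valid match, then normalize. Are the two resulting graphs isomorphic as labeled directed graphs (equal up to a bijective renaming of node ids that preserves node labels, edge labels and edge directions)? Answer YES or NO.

Answer: YES

Rewrite trace:
branch R0-first: apply at {0↦1, 1↦5, 2↦2} → |E|=8, then 3 more step(s) → NF |V|=5 |E|=2 V={0:A, 1:C, 2:A, 3:C, 6:D} E=0-p->3 3-p->2
branch R2-first: apply at {0↦6, 1↦1} → |E|=8, then 3 more step(s) → NF |V|=5 |E|=2 V={0:A, 1:C, 2:A, 3:C, 5:D} E=0-p->3 3-p->2
graphs isomorphic (equal up to label-preserving node renaming)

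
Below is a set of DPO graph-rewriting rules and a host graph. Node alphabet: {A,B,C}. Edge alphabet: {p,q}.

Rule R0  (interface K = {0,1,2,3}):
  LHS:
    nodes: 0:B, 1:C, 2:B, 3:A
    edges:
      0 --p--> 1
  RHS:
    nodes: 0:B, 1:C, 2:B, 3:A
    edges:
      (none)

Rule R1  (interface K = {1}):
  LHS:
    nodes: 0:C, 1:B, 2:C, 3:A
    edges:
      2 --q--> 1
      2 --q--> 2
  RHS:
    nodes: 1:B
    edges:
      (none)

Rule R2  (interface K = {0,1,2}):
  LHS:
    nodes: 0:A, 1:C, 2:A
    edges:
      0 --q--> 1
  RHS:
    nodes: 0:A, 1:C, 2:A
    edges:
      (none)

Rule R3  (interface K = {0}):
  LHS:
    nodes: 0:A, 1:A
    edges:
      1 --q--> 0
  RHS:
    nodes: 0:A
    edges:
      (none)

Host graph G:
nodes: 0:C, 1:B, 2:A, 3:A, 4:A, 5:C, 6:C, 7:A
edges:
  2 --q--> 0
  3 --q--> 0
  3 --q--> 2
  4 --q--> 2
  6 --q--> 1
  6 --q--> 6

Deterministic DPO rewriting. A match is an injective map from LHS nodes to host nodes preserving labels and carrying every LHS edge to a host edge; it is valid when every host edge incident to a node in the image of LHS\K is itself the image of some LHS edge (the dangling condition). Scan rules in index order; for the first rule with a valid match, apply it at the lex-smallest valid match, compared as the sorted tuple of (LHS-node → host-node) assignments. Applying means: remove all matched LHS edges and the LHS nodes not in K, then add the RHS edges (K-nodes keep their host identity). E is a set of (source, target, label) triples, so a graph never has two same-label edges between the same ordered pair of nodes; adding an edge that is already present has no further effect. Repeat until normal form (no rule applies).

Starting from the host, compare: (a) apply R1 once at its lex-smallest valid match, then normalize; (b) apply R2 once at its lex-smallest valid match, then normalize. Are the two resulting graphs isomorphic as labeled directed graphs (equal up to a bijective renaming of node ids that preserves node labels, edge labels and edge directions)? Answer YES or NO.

branch R1-first: apply at {0↦5, 1↦1, 2↦6, 3↦7} → |E|=4, then 4 more step(s) → NF |V|=3 |E|=0 V={0:C, 1:B, 2:A} E=∅
branch R2-first: apply at {0↦2, 1↦0, 2↦3} → |E|=5, then 4 more step(s) → NF |V|=3 |E|=0 V={0:C, 1:B, 2:A} E=∅
graphs isomorphic (equal up to label-preserving node renaming)

Answer: YES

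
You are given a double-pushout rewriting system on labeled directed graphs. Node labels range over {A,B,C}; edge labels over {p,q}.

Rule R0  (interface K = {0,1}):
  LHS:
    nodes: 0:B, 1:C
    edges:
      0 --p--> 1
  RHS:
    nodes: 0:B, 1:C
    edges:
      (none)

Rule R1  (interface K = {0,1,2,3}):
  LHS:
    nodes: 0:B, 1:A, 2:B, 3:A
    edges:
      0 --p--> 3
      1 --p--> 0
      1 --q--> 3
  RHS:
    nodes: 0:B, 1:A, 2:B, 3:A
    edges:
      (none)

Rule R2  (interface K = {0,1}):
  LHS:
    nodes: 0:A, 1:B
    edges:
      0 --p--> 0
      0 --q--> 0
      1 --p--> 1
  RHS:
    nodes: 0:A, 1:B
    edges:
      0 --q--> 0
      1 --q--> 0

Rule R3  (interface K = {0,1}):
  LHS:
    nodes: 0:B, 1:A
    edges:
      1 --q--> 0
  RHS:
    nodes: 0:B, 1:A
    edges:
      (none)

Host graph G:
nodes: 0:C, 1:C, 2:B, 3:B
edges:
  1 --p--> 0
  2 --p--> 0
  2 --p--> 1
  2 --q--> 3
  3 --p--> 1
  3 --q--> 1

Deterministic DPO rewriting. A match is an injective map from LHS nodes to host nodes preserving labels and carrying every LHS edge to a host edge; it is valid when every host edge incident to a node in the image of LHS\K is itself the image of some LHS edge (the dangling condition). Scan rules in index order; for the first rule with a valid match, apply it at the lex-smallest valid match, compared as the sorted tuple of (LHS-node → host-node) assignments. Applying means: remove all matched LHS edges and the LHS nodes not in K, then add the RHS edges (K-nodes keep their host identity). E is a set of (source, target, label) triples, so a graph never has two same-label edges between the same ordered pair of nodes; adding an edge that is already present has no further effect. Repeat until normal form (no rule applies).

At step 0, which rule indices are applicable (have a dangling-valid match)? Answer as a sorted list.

Answer: [R0]

Derivation:
R0: 3 valid matches — {0↦2, 1↦0}, {0↦2, 1↦1}, {0↦3, 1↦1}
R1: no valid match — LHS pattern not found
R2: no valid match — LHS pattern not found
R3: no valid match — LHS pattern not found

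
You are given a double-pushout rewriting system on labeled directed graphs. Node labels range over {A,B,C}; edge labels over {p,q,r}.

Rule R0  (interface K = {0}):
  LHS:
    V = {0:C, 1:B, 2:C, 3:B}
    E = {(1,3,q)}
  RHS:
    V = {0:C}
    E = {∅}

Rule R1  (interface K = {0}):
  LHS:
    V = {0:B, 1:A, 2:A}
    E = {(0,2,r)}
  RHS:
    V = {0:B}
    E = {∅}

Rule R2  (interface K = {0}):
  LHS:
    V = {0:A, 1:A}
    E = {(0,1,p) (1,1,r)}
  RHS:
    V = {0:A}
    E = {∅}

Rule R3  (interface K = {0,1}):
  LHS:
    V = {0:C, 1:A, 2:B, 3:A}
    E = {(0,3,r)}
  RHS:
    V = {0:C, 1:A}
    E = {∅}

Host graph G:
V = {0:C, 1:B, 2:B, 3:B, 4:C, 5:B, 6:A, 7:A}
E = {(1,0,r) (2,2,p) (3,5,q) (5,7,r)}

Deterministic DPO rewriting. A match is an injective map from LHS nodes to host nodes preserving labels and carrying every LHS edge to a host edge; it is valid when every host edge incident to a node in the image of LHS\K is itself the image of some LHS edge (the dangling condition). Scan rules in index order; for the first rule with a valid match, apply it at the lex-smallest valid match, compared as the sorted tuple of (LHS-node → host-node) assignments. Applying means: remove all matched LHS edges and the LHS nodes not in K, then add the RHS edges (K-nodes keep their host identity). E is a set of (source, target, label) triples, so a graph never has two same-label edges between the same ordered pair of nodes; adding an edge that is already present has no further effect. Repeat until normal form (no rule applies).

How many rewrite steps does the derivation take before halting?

Answer: 2

Steps:
[0] host  ⇒  8 nodes, 4 edges  {1-r->0 2-p->2 3-q->5 5-r->7}
[1] R1 @ {0↦5, 1↦6, 2↦7}  ⇒  6 nodes, 3 edges  {1-r->0 2-p->2 3-q->5}
[2] R0 @ {0↦0, 1↦3, 2↦4, 3↦5}  ⇒  3 nodes, 2 edges  {1-r->0 2-p->2}
normal form: no rule applies after step 2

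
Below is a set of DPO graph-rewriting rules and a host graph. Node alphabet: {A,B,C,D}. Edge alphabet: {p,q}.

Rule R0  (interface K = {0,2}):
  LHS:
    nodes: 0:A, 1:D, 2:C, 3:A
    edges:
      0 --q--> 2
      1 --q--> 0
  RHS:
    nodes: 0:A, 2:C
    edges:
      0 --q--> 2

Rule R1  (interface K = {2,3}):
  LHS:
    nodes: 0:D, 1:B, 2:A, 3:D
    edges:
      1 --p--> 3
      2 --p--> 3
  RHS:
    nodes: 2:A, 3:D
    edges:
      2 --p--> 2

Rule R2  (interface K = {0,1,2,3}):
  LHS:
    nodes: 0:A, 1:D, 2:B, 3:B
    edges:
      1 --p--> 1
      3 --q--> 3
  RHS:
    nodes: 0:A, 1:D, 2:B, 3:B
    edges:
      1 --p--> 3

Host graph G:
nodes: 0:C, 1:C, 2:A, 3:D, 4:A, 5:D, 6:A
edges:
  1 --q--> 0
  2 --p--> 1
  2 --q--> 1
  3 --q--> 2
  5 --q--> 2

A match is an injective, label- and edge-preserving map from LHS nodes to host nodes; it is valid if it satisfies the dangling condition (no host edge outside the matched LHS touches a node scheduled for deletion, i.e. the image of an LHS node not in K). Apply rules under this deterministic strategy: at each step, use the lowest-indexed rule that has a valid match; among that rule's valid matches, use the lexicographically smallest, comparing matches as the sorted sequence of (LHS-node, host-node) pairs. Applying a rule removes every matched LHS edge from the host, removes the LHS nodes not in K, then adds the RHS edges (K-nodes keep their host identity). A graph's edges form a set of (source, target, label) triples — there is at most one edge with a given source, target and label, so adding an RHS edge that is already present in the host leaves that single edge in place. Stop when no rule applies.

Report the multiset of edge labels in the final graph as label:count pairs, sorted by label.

initial: |V|=7 |E|=5  E = 1-q->0 2-p->1 2-q->1 3-q->2 5-q->2
step 1: apply R0 at {0↦2, 1↦3, 2↦1, 3↦4}  → |V|=5 |E|=4  E = 1-q->0 2-p->1 2-q->1 5-q->2
step 2: apply R0 at {0↦2, 1↦5, 2↦1, 3↦6}  → |V|=3 |E|=3  E = 1-q->0 2-p->1 2-q->1
final graph: no rule applies after step 2
NF edges: [(1, 0, 'q'), (2, 1, 'p'), (2, 1, 'q')]

Answer: p:1 q:2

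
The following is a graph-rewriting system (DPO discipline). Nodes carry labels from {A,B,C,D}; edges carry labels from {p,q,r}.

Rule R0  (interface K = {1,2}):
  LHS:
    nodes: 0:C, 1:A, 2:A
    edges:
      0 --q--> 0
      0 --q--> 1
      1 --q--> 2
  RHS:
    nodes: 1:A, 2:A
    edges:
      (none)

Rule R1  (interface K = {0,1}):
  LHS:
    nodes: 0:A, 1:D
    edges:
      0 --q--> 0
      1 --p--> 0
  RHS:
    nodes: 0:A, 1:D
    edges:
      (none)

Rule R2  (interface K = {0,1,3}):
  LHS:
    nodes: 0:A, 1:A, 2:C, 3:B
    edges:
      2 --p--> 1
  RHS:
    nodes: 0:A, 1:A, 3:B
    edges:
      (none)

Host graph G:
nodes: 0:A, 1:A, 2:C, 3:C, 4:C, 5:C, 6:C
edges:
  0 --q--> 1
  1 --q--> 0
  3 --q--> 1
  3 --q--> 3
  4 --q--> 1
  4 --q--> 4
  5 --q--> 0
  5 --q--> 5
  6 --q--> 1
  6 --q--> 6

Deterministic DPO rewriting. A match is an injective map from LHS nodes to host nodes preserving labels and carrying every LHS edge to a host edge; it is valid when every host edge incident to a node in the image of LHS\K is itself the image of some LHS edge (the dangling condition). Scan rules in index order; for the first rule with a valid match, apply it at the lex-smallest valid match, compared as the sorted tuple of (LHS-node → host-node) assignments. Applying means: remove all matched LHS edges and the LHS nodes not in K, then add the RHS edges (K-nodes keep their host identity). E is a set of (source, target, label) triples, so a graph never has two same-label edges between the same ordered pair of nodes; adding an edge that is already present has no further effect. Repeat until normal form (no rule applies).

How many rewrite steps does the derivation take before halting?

Answer: 2

Rewrite trace:
[0] host  ⇒  7 nodes, 10 edges  {0-q->1 1-q->0 3-q->1 3-q->3 4-q->1 4-q->4 5-q->0 5-q->5 6-q->1 6-q->6}
[1] R0 @ {0↦3, 1↦1, 2↦0}  ⇒  6 nodes, 7 edges  {0-q->1 4-q->1 4-q->4 5-q->0 5-q->5 6-q->1 6-q->6}
[2] R0 @ {0↦5, 1↦0, 2↦1}  ⇒  5 nodes, 4 edges  {4-q->1 4-q->4 6-q->1 6-q->6}
normal form: no rule applies after step 2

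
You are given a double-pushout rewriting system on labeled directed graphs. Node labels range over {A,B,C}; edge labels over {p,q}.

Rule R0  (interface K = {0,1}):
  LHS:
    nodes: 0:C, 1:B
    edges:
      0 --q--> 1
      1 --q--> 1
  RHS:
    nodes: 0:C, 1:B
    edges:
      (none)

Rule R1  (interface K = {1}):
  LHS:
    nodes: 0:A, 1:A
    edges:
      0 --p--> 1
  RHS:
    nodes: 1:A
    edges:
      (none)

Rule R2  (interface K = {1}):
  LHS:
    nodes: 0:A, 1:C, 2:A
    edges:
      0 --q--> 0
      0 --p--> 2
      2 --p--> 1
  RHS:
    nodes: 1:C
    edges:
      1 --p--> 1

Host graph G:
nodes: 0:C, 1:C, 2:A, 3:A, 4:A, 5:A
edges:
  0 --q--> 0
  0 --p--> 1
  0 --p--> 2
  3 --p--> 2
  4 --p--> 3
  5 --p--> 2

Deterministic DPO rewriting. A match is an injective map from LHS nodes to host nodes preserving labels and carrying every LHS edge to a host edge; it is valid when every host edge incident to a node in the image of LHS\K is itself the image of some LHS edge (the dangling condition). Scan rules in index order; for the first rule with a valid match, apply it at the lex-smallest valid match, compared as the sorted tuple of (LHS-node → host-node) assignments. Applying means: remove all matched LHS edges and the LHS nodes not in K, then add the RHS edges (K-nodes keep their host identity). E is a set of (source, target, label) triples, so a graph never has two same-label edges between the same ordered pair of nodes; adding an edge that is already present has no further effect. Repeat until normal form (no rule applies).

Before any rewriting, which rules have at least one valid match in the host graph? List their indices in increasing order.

Answer: [R1]

Derivation:
R0: no valid match — LHS pattern not found
R1: 2 valid matches — {0↦4, 1↦3}, {0↦5, 1↦2}
R2: no valid match — LHS pattern not found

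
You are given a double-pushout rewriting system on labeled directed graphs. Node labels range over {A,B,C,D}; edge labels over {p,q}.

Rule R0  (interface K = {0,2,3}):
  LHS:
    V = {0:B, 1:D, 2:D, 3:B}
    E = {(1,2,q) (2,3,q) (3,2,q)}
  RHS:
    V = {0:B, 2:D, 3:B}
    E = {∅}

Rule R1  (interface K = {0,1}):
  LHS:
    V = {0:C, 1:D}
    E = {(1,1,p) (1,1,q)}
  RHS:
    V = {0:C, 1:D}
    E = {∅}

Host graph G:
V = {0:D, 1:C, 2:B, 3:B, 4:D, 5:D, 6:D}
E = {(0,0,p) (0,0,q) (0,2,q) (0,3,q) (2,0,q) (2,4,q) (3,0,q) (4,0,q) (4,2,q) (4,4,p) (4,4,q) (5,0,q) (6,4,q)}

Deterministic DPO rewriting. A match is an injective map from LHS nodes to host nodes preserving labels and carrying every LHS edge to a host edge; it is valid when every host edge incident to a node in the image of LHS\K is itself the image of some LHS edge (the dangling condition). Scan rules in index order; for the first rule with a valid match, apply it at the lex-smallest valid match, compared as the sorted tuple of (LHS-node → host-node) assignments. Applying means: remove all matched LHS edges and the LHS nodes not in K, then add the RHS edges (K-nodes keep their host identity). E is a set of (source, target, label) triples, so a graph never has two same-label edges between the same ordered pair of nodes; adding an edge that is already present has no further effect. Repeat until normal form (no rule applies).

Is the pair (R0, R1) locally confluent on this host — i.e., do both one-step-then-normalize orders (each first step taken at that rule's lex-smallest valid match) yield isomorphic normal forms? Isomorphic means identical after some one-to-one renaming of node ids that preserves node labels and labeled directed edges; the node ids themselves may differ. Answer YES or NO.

Answer: YES

Steps:
branch R0-first: apply at {0↦2, 1↦5, 2↦0, 3↦3} → |E|=10, then 4 more step(s) → NF |V|=4 |E|=0 V={0:D, 1:C, 2:B, 3:B} E=∅
branch R1-first: apply at {0↦1, 1↦0} → |E|=11, then 4 more step(s) → NF |V|=4 |E|=0 V={0:D, 1:C, 2:B, 3:B} E=∅
graphs isomorphic (equal up to label-preserving node renaming)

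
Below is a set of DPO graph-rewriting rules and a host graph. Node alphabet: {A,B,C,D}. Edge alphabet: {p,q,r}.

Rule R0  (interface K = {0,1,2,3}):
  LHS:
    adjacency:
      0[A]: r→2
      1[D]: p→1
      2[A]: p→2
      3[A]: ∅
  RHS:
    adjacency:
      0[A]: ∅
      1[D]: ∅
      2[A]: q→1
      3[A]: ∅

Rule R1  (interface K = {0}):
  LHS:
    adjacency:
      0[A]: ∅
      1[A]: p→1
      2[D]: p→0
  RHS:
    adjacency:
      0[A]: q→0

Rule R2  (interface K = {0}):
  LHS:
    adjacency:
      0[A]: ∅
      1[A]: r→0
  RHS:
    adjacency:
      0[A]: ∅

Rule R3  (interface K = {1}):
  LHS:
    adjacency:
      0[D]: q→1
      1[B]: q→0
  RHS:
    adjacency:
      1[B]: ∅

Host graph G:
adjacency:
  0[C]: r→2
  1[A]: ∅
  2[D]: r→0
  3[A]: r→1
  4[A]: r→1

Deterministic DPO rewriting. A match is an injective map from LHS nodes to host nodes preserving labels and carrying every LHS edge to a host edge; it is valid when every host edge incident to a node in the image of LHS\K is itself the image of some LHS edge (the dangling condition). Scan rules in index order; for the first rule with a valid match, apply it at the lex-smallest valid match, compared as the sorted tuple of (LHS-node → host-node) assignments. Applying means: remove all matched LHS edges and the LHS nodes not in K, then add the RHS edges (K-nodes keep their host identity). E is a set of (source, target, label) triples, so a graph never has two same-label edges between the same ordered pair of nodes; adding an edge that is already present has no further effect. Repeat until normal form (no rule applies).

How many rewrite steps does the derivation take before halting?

initial: |V|=5 |E|=4  E = 0-r->2 2-r->0 3-r->1 4-r->1
step 1: apply R2 at {0↦1, 1↦3}  → |V|=4 |E|=3  E = 0-r->2 2-r->0 4-r->1
step 2: apply R2 at {0↦1, 1↦4}  → |V|=3 |E|=2  E = 0-r->2 2-r->0
normal form: no rule applies after step 2

Answer: 2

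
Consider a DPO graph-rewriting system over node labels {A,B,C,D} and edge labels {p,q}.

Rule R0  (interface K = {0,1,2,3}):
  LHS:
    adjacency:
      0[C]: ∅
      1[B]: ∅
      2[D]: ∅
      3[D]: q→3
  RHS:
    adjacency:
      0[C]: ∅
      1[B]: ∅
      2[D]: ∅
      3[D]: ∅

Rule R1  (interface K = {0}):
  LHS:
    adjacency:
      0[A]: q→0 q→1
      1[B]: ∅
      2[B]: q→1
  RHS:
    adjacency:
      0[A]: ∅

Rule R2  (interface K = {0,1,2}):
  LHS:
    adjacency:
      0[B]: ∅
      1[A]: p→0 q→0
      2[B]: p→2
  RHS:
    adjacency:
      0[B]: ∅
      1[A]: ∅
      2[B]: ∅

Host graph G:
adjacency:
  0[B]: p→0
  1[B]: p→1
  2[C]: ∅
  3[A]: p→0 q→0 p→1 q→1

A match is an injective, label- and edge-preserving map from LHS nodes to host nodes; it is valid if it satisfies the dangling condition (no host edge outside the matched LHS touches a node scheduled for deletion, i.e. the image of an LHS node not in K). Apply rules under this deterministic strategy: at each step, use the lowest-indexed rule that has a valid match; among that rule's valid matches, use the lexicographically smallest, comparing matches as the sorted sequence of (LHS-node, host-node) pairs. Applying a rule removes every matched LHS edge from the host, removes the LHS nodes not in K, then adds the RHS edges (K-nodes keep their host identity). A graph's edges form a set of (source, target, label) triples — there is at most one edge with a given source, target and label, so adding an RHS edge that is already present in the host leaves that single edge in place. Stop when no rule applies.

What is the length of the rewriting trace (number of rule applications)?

initial: |V|=4 |E|=6  E = 0-p->0 1-p->1 3-p->0 3-q->0 3-p->1 3-q->1
step 1: apply R2 at {0↦0, 1↦3, 2↦1}  → |V|=4 |E|=3  E = 0-p->0 3-p->1 3-q->1
step 2: apply R2 at {0↦1, 1↦3, 2↦0}  → |V|=4 |E|=0  E = ∅
final graph: no rule applies after step 2

Answer: 2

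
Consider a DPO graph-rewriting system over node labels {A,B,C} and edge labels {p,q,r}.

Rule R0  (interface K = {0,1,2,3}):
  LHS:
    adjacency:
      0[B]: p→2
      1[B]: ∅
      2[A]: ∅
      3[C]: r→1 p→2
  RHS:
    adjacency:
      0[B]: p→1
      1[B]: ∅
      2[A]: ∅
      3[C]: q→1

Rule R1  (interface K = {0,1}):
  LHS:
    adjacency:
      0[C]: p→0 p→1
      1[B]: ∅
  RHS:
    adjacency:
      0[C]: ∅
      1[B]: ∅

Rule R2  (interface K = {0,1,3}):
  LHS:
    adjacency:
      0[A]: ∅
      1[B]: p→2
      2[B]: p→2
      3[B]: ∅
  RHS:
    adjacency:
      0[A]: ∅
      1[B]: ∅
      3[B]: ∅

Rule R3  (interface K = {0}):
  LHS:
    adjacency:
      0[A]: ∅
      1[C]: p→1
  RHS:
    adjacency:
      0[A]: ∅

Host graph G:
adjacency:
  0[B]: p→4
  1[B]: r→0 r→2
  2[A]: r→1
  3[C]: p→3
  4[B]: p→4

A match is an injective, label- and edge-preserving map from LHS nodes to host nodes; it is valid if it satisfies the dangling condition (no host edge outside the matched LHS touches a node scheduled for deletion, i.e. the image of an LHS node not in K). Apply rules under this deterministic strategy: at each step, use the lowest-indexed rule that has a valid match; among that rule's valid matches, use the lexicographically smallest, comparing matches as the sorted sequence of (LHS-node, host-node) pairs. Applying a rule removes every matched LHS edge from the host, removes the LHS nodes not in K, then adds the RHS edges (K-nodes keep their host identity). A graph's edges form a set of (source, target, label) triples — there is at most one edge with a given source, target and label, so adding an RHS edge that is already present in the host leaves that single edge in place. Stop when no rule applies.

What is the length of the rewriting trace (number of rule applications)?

start.  V:5 E:6  edges: 0-p->4 1-r->0 1-r->2 2-r->1 3-p->3 4-p->4
1. fire R2 via {0↦2, 1↦0, 2↦4, 3↦1}  →  V:4 E:4  edges: 1-r->0 1-r->2 2-r->1 3-p->3
2. fire R3 via {0↦2, 1↦3}  →  V:3 E:3  edges: 1-r->0 1-r->2 2-r->1
halt: no rule applies after step 2

Answer: 2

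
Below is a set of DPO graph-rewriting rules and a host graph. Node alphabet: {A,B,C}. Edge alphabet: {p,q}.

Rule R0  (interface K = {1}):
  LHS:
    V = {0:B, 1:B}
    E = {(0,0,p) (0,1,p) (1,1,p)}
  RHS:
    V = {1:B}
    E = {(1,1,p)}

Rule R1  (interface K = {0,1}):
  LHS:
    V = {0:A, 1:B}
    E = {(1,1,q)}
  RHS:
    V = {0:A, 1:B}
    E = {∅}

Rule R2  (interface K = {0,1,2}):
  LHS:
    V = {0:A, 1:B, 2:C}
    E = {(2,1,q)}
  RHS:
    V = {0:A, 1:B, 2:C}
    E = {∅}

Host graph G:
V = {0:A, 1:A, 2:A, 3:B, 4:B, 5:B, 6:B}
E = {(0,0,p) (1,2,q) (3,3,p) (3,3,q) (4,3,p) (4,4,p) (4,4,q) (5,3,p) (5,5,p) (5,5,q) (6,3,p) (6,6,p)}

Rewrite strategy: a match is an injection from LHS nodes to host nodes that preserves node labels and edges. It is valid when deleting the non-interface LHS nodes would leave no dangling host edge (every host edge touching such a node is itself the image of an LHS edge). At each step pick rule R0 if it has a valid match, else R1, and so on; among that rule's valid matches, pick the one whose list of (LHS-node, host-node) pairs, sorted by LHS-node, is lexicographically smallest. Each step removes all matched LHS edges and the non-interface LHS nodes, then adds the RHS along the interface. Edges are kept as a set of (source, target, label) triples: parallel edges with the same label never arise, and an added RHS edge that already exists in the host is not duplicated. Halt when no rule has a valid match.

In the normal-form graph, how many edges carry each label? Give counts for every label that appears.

Answer: p:2 q:1

Steps:
initial: |V|=7 |E|=12  E = 0-p->0 1-q->2 3-p->3 3-q->3 4-p->3 4-p->4 4-q->4 5-p->3 5-p->5 5-q->5 6-p->3 6-p->6
step 1: apply R0 at {0↦6, 1↦3}  → |V|=6 |E|=10  E = 0-p->0 1-q->2 3-p->3 3-q->3 4-p->3 4-p->4 4-q->4 5-p->3 5-p->5 5-q->5
step 2: apply R1 at {0↦0, 1↦3}  → |V|=6 |E|=9  E = 0-p->0 1-q->2 3-p->3 4-p->3 4-p->4 4-q->4 5-p->3 5-p->5 5-q->5
step 3: apply R1 at {0↦0, 1↦4}  → |V|=6 |E|=8  E = 0-p->0 1-q->2 3-p->3 4-p->3 4-p->4 5-p->3 5-p->5 5-q->5
step 4: apply R0 at {0↦4, 1↦3}  → |V|=5 |E|=6  E = 0-p->0 1-q->2 3-p->3 5-p->3 5-p->5 5-q->5
step 5: apply R1 at {0↦0, 1↦5}  → |V|=5 |E|=5  E = 0-p->0 1-q->2 3-p->3 5-p->3 5-p->5
step 6: apply R0 at {0↦5, 1↦3}  → |V|=4 |E|=3  E = 0-p->0 1-q->2 3-p->3
normal form: no rule applies after step 6
NF edges: [(0, 0, 'p'), (1, 2, 'q'), (3, 3, 'p')]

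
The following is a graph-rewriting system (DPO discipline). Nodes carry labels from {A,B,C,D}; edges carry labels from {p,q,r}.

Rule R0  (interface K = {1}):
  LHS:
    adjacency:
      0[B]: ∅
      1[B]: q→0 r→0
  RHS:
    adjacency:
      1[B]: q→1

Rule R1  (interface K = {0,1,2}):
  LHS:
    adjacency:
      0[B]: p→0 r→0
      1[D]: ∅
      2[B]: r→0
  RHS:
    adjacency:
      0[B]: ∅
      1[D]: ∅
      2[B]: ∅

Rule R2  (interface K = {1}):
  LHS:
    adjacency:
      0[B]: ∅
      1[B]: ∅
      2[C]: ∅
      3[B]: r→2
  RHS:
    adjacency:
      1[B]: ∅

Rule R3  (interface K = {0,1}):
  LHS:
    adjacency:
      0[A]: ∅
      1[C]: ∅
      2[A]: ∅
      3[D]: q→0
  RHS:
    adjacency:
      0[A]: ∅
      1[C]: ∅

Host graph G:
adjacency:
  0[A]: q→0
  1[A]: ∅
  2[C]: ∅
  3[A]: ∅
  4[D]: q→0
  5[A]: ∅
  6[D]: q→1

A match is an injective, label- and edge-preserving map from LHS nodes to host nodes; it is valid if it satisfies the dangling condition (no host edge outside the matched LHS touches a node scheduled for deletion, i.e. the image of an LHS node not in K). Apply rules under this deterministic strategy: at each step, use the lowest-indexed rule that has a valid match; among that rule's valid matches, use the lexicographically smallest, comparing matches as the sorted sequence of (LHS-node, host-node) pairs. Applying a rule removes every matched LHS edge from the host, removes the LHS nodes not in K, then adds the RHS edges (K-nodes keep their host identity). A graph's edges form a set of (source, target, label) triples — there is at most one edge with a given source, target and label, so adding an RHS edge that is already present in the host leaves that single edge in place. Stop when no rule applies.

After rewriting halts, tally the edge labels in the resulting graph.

start.  V:7 E:3  edges: 0-q->0 4-q->0 6-q->1
1. fire R3 via {0↦0, 1↦2, 2↦3, 3↦4}  →  V:5 E:2  edges: 0-q->0 6-q->1
2. fire R3 via {0↦1, 1↦2, 2↦5, 3↦6}  →  V:3 E:1  edges: 0-q->0
final graph: no rule applies after step 2
NF edges: [(0, 0, 'q')]

Answer: q:1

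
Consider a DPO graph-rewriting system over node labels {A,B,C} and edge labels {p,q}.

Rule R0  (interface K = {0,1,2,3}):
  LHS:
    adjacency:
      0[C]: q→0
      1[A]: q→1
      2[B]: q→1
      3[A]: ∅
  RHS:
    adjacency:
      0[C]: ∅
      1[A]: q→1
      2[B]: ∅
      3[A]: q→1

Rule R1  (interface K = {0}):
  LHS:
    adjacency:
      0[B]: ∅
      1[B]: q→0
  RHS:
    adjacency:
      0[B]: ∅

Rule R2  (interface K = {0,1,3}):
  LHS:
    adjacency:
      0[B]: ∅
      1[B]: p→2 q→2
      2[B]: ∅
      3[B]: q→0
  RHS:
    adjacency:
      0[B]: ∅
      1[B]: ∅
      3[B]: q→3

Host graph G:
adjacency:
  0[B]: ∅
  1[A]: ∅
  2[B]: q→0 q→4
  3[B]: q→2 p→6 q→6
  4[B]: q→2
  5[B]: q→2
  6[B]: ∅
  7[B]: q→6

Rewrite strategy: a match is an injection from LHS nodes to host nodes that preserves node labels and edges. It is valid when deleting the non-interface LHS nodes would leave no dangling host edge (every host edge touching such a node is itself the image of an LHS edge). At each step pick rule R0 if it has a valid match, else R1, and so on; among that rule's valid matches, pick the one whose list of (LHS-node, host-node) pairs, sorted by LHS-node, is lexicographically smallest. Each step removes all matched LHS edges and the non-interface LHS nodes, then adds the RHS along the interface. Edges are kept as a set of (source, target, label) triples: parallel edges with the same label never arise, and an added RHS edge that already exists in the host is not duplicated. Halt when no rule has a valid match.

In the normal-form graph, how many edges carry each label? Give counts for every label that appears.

[0] host  ⇒  8 nodes, 8 edges  {2-q->0 2-q->4 3-q->2 3-p->6 3-q->6 4-q->2 5-q->2 7-q->6}
[1] R1 @ {0↦2, 1↦5}  ⇒  7 nodes, 7 edges  {2-q->0 2-q->4 3-q->2 3-p->6 3-q->6 4-q->2 7-q->6}
[2] R1 @ {0↦6, 1↦7}  ⇒  6 nodes, 6 edges  {2-q->0 2-q->4 3-q->2 3-p->6 3-q->6 4-q->2}
[3] R2 @ {0↦0, 1↦3, 2↦6, 3↦2}  ⇒  5 nodes, 4 edges  {2-q->2 2-q->4 3-q->2 4-q->2}
[4] R1 @ {0↦2, 1↦3}  ⇒  4 nodes, 3 edges  {2-q->2 2-q->4 4-q->2}
final graph: no rule applies after step 4
NF edges: [(2, 2, 'q'), (2, 4, 'q'), (4, 2, 'q')]

Answer: q:3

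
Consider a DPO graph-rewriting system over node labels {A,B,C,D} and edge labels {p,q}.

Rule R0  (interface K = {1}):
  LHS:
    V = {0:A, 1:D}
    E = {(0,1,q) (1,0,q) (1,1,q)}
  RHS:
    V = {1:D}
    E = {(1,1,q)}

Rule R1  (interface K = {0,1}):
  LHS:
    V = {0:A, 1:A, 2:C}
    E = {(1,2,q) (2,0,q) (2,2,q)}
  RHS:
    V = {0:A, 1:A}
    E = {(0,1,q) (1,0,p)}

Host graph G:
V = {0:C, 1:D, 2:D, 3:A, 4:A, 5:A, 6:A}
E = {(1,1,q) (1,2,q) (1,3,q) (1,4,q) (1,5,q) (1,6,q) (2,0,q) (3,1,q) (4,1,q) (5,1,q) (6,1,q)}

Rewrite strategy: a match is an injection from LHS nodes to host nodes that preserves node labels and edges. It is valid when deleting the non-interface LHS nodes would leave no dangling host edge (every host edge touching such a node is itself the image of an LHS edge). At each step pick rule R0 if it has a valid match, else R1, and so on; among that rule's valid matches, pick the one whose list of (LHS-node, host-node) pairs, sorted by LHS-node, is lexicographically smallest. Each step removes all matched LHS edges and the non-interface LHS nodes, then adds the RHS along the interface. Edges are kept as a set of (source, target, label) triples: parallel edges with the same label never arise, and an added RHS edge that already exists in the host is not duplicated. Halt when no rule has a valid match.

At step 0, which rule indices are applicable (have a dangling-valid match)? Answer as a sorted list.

Answer: [R0]

Derivation:
R0: 4 valid matches — {0↦3, 1↦1}, {0↦4, 1↦1}, {0↦5, 1↦1} (+1 more)
R1: no valid match — LHS pattern not found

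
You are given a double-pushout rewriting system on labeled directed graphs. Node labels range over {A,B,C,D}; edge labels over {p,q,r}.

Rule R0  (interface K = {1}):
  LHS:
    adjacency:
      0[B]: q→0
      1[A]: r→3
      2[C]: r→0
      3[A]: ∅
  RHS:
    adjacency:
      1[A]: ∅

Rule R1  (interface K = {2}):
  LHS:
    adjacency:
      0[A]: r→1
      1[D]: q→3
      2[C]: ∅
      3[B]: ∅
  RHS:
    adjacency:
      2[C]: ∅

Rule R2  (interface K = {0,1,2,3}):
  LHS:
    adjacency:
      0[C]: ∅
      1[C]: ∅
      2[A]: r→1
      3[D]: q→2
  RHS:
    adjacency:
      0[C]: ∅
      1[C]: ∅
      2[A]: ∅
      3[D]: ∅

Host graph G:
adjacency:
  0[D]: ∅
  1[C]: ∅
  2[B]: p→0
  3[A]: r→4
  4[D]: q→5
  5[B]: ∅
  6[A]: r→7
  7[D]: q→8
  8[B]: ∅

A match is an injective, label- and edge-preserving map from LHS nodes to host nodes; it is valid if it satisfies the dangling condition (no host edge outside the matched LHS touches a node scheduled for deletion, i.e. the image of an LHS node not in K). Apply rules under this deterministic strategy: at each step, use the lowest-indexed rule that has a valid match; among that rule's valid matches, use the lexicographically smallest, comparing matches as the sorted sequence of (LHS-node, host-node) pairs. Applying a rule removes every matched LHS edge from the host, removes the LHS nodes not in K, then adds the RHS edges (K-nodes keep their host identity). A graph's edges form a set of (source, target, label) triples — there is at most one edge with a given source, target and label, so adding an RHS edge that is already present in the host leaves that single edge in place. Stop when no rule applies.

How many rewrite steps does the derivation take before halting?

Answer: 2

Derivation:
[0] host  ⇒  9 nodes, 5 edges  {2-p->0 3-r->4 4-q->5 6-r->7 7-q->8}
[1] R1 @ {0↦3, 1↦4, 2↦1, 3↦5}  ⇒  6 nodes, 3 edges  {2-p->0 6-r->7 7-q->8}
[2] R1 @ {0↦6, 1↦7, 2↦1, 3↦8}  ⇒  3 nodes, 1 edges  {2-p->0}
final graph: no rule applies after step 2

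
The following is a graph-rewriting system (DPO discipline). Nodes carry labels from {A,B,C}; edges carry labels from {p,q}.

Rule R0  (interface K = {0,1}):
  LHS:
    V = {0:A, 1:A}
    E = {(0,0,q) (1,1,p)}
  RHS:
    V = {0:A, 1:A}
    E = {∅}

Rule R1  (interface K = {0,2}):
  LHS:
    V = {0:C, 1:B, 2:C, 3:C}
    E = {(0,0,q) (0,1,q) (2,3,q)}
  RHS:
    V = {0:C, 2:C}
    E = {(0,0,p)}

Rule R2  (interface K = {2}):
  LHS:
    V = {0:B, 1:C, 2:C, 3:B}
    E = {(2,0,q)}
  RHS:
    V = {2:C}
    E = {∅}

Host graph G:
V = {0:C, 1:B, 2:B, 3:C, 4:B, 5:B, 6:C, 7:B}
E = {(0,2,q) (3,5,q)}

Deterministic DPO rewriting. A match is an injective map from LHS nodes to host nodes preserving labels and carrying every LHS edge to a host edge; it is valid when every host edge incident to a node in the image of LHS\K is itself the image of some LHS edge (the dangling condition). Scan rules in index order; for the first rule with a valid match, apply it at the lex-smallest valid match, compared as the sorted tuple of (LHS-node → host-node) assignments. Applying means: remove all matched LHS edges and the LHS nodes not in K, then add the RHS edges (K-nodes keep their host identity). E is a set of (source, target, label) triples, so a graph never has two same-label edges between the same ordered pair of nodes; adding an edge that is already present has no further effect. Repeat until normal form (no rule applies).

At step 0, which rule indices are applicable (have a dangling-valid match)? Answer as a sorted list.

Answer: [R2]

Steps:
R0: no valid match — LHS pattern not found
R1: no valid match — LHS pattern not found
R2: 6 valid matches — {0↦2, 1↦6, 2↦0, 3↦1}, {0↦2, 1↦6, 2↦0, 3↦4}, {0↦2, 1↦6, 2↦0, 3↦7} (+3 more)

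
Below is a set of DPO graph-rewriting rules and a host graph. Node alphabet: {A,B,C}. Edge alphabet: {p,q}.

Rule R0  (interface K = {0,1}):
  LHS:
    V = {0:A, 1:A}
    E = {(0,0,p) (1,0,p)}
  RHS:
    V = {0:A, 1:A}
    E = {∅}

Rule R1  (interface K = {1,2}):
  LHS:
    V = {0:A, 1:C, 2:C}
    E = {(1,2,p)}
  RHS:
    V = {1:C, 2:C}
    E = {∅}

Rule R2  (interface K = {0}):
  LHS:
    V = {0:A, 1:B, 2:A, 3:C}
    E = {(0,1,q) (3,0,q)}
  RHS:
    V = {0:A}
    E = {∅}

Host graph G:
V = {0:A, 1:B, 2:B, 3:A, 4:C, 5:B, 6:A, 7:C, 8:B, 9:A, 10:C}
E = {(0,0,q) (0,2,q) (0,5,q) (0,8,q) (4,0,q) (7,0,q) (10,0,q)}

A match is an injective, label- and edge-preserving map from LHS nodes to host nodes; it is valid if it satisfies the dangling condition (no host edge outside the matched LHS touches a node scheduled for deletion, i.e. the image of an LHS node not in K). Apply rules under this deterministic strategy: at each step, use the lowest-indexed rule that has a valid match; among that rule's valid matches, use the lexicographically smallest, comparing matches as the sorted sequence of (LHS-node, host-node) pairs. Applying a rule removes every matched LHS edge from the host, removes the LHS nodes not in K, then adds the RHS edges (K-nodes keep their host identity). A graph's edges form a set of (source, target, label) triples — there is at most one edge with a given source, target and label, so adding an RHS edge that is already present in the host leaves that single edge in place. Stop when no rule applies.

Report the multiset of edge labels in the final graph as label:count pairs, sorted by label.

Answer: q:1

Derivation:
initial: |V|=11 |E|=7  E = 0-q->0 0-q->2 0-q->5 0-q->8 4-q->0 7-q->0 10-q->0
step 1: apply R2 at {0↦0, 1↦2, 2↦3, 3↦4}  → |V|=8 |E|=5  E = 0-q->0 0-q->5 0-q->8 7-q->0 10-q->0
step 2: apply R2 at {0↦0, 1↦5, 2↦6, 3↦7}  → |V|=5 |E|=3  E = 0-q->0 0-q->8 10-q->0
step 3: apply R2 at {0↦0, 1↦8, 2↦9, 3↦10}  → |V|=2 |E|=1  E = 0-q->0
final graph: no rule applies after step 3
NF edges: [(0, 0, 'q')]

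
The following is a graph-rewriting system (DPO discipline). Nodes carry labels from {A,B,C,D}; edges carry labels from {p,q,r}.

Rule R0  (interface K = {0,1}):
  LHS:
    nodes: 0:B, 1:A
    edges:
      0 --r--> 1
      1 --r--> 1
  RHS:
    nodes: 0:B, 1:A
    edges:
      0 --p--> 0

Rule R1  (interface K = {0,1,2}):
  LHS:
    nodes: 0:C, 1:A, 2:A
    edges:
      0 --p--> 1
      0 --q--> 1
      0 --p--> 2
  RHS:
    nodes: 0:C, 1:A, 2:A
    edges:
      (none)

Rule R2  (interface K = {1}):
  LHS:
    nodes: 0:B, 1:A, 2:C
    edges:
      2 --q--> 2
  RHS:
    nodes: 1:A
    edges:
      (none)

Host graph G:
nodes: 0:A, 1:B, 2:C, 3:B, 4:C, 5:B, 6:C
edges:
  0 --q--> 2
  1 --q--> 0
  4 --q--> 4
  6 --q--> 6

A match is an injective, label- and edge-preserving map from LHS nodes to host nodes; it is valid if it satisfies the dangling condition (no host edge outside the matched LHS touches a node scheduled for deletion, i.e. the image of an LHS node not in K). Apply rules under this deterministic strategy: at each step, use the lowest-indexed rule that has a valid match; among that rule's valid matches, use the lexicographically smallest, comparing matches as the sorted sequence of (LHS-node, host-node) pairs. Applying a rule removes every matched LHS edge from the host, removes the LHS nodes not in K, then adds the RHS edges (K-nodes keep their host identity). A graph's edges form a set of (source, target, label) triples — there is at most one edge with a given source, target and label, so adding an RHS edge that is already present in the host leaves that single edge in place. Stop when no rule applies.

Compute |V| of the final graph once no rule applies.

Answer: 3

Rewrite trace:
initial: |V|=7 |E|=4  E = 0-q->2 1-q->0 4-q->4 6-q->6
step 1: apply R2 at {0↦3, 1↦0, 2↦4}  → |V|=5 |E|=3  E = 0-q->2 1-q->0 6-q->6
step 2: apply R2 at {0↦5, 1↦0, 2↦6}  → |V|=3 |E|=2  E = 0-q->2 1-q->0
normal form: no rule applies after step 2
NF nodes: {0:A, 1:B, 2:C}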